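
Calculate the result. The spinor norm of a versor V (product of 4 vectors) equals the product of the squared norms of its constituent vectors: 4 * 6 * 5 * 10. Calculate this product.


Spinor norm N(V) = |v1|^2 * |v2|^2 * ... * |v4|^2
= 4 * 6 * 5 * 10
Running product: 4, 24, 120, 1200
N(V) = 1200


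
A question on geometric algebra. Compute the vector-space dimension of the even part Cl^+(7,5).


Even subalgebra dimension = 2^(n-1)
n = 7 + 5 = 12
2^(12 - 1) = 2^11 = 2048
Verification: sum of C(12,k) for even k = 1 + 66 + 495 + 924 + 495 + 66 + 1 = 2048
Result = 2048


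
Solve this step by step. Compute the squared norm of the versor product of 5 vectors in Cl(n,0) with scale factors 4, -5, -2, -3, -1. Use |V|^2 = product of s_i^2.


Each vector v_i has |v_i|^2 = s_i^2
Squared scales: 4^2 = 16, (-5)^2 = 25, (-2)^2 = 4, (-3)^2 = 9, (-1)^2 = 1
|V|^2 = 16 * 25 * 4 * 9 * 1
= 14400


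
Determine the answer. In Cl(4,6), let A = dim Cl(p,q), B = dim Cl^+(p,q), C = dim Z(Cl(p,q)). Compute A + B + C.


n = 4 + 6 = 10
Total dim = 2^10 = 1024
Even subalgebra dim = 2^9 = 512
n is even, so center dim = 1
Sum = 1024 + 512 + 1 = 1537


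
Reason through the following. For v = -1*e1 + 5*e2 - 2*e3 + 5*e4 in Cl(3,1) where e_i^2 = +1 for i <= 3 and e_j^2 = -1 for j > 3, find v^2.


v^2 = sum of c_i^2 * e_i^2
Positive signature terms (e_i^2 = +1): (-1)^2 + 5^2 + (-2)^2 = 30
Negative signature terms (e_j^2 = -1): 5^2 = 25
v^2 = 30 - 25 = 5


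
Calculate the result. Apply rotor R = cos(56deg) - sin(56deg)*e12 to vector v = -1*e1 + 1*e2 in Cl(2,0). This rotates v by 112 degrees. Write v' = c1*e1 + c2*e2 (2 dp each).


Rotor R = cos(56deg) - sin(56deg)*e12
Rotation angle theta = 2 * 56 = 112 degrees
v' = R*v*~R rotates v by theta.
cos(112deg) = -0.3746, sin(112deg) = 0.9272
v'_1 = -1*cos(112deg) - 1*sin(112deg)
= -1*(-0.3746) - 1*0.9272
= -0.55
v'_2 = -1*sin(112deg) + 1*cos(112deg)
= -1*0.9272 + 1*(-0.3746)
= -1.30
v' = -0.55*e1 - 1.30*e2


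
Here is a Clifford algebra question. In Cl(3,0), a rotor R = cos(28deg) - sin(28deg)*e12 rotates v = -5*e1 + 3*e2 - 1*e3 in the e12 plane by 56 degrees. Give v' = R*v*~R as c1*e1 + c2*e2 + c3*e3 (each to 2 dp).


Rotor R = cos(28deg) - sin(28deg)*e12
Rotation angle theta = 2 * 28 = 56 degrees in the e12 plane (e1 -> e2).
The component perpendicular to the plane (e3) is invariant: v'_3 = v3 = -1.00
cos(56deg) = 0.5592, sin(56deg) = 0.8290
v'_1 = v1*cos(theta) - v2*sin(theta) = -5*0.5592 - 3*0.8290 = -5.28
v'_2 = v1*sin(theta) + v2*cos(theta) = -5*0.8290 + 3*0.5592 = -2.47
v' = -5.28*e1 - 2.47*e2 - 1.00*e3


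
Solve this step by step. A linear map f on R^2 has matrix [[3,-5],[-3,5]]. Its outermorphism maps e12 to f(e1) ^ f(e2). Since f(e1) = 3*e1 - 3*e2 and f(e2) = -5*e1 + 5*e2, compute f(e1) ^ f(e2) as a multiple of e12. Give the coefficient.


The outermorphism of a linear map f sends e1^e2 to f(e1)^f(e2).
f(e1) = 3*e1 - 3*e2
f(e2) = -5*e1 + 5*e2
f(e1) ^ f(e2) = (3*e1 - 3*e2) ^ (-5*e1 + 5*e2)
= 3*5*e12 + (-3)*(-5)*e21
= (15 - 15)*e12
= 0*e12
Coefficient = 0


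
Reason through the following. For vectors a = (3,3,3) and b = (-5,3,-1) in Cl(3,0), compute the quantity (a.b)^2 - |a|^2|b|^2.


a . b = 3*(-5) + 3*3 + 3*(-1)
= -15 + 9 + (-3) = -9
|a|^2 = 3^2 + 3^2 + 3^2 = 27
|b|^2 = (-5)^2 + 3^2 + (-1)^2 = 35
(a.b)^2 = (-9)^2 = 81
|a|^2 * |b|^2 = 27 * 35 = 945
Result = 81 - 945 = -864


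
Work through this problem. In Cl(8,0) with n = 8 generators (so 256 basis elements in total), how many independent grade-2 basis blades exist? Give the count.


Number of grade-k basis blades in Cl(p,q) with n = p + q is C(n, k).
n = 8 + 0 = 8
C(8, 2) = 8! / (2! * 6!)
= 40320 / (2 * 720)
= 28


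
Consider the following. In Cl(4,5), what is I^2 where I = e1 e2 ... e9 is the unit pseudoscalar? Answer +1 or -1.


The pseudoscalar I = e1...e_n (product of all n generators) of Cl(p,q) satisfies I^2 = (-1)^(q + n(n-1)/2).
p = 4, q = 5, n = p + q = 9
n(n-1)/2 = 9 * 8 / 2 = 36
Exponent = q + n(n-1)/2 = 5 + 36 = 41
I^2 = (-1)^41 = -1


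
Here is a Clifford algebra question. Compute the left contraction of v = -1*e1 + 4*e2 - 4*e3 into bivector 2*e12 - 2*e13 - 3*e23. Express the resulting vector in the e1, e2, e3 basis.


Left contraction v _| B = <vB>_1 (grade-1 part of the geometric product vB).
Using e1_|e12 = e2, e2_|e12 = -e1, e1_|e13 = e3, e3_|e13 = -e1, e2_|e23 = e3, e3_|e23 = -e2:
e1 coeff: -v2*b12 - v3*b13 = -(4)*(2) - (-4)*(-2) = -16
e2 coeff: v1*b12 - v3*b23 = (-1)*(2) - (-4)*(-3) = -14
e3 coeff: v1*b13 + v2*b23 = (-1)*(-2) + (4)*(-3) = -10
v _| B = -16*e1 - 14*e2 - 10*e3


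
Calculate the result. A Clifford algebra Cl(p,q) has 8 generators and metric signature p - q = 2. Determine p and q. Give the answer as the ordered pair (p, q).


We need p + q = 8 and p - q = 2.
Adding: 2p = 8 + 2 = 10, so p = 5.
Then q = 8 - 5 = 3.
(p, q) = (5, 3)


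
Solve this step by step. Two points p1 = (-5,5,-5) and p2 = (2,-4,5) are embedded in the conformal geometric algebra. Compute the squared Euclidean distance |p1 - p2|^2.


p1 - p2 = (-7, 9, -10)
|p1 - p2|^2 = (-7)^2 + 9^2 + (-10)^2
= 49 + 81 + 100
= 230


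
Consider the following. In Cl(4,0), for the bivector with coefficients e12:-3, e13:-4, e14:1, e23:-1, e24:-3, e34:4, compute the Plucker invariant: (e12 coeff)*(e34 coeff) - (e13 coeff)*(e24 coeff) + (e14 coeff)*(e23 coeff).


Plucker relation: af - be + cd
a*f = (-3)*4 = -12
b*e = (-4)*(-3) = 12
c*d = 1*(-1) = -1
af - be + cd = -12 - 12 + (-1)
= -25


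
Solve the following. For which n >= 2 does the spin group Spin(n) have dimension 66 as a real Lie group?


dim Spin(n) = dim so(n) = n(n-1)/2.
Solve n(n-1)/2 = 66, i.e. n^2 - n - 132 = 0.
Discriminant = 1 + 8*66 = 529
n = (1 + sqrt(529))/2 = (1 + 23)/2 = 12


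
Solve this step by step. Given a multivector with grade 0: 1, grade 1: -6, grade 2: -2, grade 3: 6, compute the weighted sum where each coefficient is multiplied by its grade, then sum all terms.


Grade-weighted sum = sum of grade_k * coefficient_k
0*1 = 0
1*(-6) = -6
2*(-2) = -4
3*6 = 18
Total = 0 + (-6) + (-4) + 18 = 8


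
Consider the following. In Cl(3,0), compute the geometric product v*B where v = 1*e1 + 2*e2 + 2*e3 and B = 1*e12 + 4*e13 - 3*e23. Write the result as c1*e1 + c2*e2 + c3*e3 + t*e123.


vB has grade-1 (vector) and grade-3 (trivector) parts: vB = (v _| B) + (v ^ B).
Vector part <vB>_1:
  e1: -v2*b12 - v3*b13 = -(2)*(1) - (2)*(4) = -10
  e2: v1*b12 - v3*b23 = (1)*(1) - (2)*(-3) = 7
  e3: v1*b13 + v2*b23 = (1)*(4) + (2)*(-3) = -2
Trivector part <vB>_3:
  e123: v1*b23 - v2*b13 + v3*b12 = (1)*(-3) - (2)*(4) + (2)*(1) = -9
vB = -10*e1 + 7*e2 - 2*e3 - 9*e123


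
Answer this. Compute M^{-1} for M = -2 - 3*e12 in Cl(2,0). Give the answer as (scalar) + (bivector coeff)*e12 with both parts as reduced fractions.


M = -2 - 3*e12, where e12^2 = -1.
Since M commutes with its reverse ~M = a - b*e12, M * ~M = a^2 - b^2*e12^2 = a^2 + b^2.
So M^{-1} = ~M / (a^2 + b^2) = (a - b*e12)/(a^2 + b^2).
a^2 + b^2 = 4 + 9 = 13
Scalar part = -2/13 = -2/13
Bivector coeff = 3/13 = 3/13
M^{-1} = -2/13 + 3/13*e12


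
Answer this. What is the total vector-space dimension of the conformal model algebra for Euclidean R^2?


The conformal model of R^2 uses Cl(3,1): the 2 Euclidean generators plus two extra orthogonal generators e+ (e+^2 = +1) and e- (e-^2 = -1), from which the null vectors e0, einf are built.
Number of generators m = 2 + 2 = 4.
dim Cl(p,q) = 2^m = 2^4 = 16


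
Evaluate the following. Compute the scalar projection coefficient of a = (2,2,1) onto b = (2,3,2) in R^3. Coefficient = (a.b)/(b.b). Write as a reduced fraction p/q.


Projection coefficient = (a . b) / (b . b)
a . b = 2*2 + 2*3 + 1*2
= 4 + 6 + 2 = 12
b . b = 2^2 + 3^2 + 2^2
= 4 + 9 + 4 = 17
Coefficient = 12/17
In lowest terms: 12/17


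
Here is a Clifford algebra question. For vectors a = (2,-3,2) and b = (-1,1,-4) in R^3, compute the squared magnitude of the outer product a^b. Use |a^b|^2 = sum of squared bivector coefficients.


a wedge b = (a1*b2 - a2*b1)*e12 + (a1*b3 - a3*b1)*e13 + (a2*b3 - a3*b2)*e23
e12 coeff: 2*1 - (-3)*(-1) = 2 - 3 = -1
e13 coeff: 2*(-4) - 2*(-1) = -8 - (-2) = -6
e23 coeff: (-3)*(-4) - 2*1 = 12 - 2 = 10
|a wedge b|^2 = (-1)^2 + (-6)^2 + 10^2
= 1 + 36 + 100
= 137


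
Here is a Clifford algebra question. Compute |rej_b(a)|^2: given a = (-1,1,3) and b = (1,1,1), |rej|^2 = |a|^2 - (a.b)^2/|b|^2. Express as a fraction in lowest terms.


|a|^2 = (-1)^2 + 1^2 + 3^2 = 11
|b|^2 = 1^2 + 1^2 + 1^2 = 3
a . b = (-1)*1 + 1*1 + 3*1 = 3
(a.b)^2 = 3^2 = 9
|rej|^2 = 11 - 9/3
= (33 - 9)/3
= 24/3
In lowest terms: 8/1


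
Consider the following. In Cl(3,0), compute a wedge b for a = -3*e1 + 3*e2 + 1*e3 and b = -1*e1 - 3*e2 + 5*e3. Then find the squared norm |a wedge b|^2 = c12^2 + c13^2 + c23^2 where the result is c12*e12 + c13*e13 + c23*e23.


a wedge b = (a1*b2 - a2*b1)*e12 + (a1*b3 - a3*b1)*e13 + (a2*b3 - a3*b2)*e23
e12 coeff: (-3)*(-3) - 3*(-1) = 9 - (-3) = 12
e13 coeff: (-3)*5 - 1*(-1) = -15 - (-1) = -14
e23 coeff: 3*5 - 1*(-3) = 15 - (-3) = 18
|a wedge b|^2 = 12^2 + (-14)^2 + 18^2
= 144 + 196 + 324
= 664


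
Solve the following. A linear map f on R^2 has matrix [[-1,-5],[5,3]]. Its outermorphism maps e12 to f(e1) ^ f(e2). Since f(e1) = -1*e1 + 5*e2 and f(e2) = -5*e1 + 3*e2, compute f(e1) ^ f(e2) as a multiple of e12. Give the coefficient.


The outermorphism of a linear map f sends e1^e2 to f(e1)^f(e2).
f(e1) = -1*e1 + 5*e2
f(e2) = -5*e1 + 3*e2
f(e1) ^ f(e2) = (-1*e1 + 5*e2) ^ (-5*e1 + 3*e2)
= (-1)*3*e12 + 5*(-5)*e21
= (-3 - (-25))*e12
= 22*e12
Coefficient = 22


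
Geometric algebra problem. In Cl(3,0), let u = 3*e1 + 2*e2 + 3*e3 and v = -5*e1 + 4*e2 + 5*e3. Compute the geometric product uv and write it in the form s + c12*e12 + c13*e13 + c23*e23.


In Cl(3,0): e_i^2 = 1, e_ie_j = -e_je_i for i != j.
Scalar part = u . v = 3*(-5) + 2*4 + 3*5
= -15 + 8 + 15 = 8
e12 coeff = 3*4 - 2*(-5) = 12 - (-10) = 22
e13 coeff = 3*5 - 3*(-5) = 15 - (-15) = 30
e23 coeff = 2*5 - 3*4 = 10 - 12 = -2
uv = 8 + 22*e12 + 30*e13 - 2*e23


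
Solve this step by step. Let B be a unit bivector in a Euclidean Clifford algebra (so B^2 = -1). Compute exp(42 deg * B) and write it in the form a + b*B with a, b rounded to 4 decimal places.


For a unit bivector B with B^2 = -1, the exponential series gives
e^(theta*B) = cos(theta) + sin(theta)*B (the GA analogue of Euler's formula).
theta = 42 degrees = 0.733038 rad
cos(42 deg) = 0.7431
sin(42 deg) = 0.6691
exp(theta*B) = 0.7431 + 0.6691*B


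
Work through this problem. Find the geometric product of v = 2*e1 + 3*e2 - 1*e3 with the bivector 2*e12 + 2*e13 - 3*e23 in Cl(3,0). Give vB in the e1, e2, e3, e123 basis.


vB has grade-1 (vector) and grade-3 (trivector) parts: vB = (v _| B) + (v ^ B).
Vector part <vB>_1:
  e1: -v2*b12 - v3*b13 = -(3)*(2) - (-1)*(2) = -4
  e2: v1*b12 - v3*b23 = (2)*(2) - (-1)*(-3) = 1
  e3: v1*b13 + v2*b23 = (2)*(2) + (3)*(-3) = -5
Trivector part <vB>_3:
  e123: v1*b23 - v2*b13 + v3*b12 = (2)*(-3) - (3)*(2) + (-1)*(2) = -14
vB = -4*e1 + 1*e2 - 5*e3 - 14*e123


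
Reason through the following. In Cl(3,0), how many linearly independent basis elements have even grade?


Even subalgebra dimension = 2^(n-1)
n = 3 + 0 = 3
2^(3 - 1) = 2^2 = 4
Verification: sum of C(3,k) for even k = 1 + 3 = 4
Result = 4


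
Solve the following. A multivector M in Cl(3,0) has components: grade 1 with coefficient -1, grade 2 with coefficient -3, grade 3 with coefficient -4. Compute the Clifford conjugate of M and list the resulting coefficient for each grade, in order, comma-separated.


Clifford conjugate sign for grade k: (-1)^(k(k+1)/2)
Grade 1: (-1)^(1*2/2) = (-1)^1 = -1, coeff -1 -> 1
Grade 2: (-1)^(2*3/2) = (-1)^3 = -1, coeff -3 -> 3
Grade 3: (-1)^(3*4/2) = (-1)^6 = 1, coeff -4 -> -4
Conjugated coefficients: 1, 3, -4


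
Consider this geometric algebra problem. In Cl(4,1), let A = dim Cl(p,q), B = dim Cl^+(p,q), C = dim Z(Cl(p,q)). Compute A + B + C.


n = 4 + 1 = 5
Total dim = 2^5 = 32
Even subalgebra dim = 2^4 = 16
n is odd, so center dim = 2
Sum = 32 + 16 + 2 = 50


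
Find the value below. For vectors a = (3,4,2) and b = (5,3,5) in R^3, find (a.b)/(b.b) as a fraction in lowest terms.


Projection coefficient = (a . b) / (b . b)
a . b = 3*5 + 4*3 + 2*5
= 15 + 12 + 10 = 37
b . b = 5^2 + 3^2 + 5^2
= 25 + 9 + 25 = 59
Coefficient = 37/59
In lowest terms: 37/59


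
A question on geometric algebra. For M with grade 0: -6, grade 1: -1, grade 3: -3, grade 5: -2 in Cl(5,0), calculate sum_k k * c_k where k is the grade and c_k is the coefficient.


Grade-weighted sum = sum of grade_k * coefficient_k
0*(-6) = 0
1*(-1) = -1
3*(-3) = -9
5*(-2) = -10
Total = 0 + (-1) + (-9) + (-10) = -20


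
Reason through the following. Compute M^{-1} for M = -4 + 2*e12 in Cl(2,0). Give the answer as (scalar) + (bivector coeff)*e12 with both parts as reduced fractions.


M = -4 + 2*e12, where e12^2 = -1.
Since M commutes with its reverse ~M = a - b*e12, M * ~M = a^2 - b^2*e12^2 = a^2 + b^2.
So M^{-1} = ~M / (a^2 + b^2) = (a - b*e12)/(a^2 + b^2).
a^2 + b^2 = 16 + 4 = 20
Scalar part = -4/20 = -1/5
Bivector coeff = -2/20 = -1/10
M^{-1} = -1/5 - 1/10*e12


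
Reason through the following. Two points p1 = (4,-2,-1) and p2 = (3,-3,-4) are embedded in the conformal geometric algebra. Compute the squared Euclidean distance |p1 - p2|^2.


p1 - p2 = (1, 1, 3)
|p1 - p2|^2 = 1^2 + 1^2 + 3^2
= 1 + 1 + 9
= 11


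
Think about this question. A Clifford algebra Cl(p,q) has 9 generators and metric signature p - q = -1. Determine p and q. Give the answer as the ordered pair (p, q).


We need p + q = 9 and p - q = -1.
Adding: 2p = 9 + (-1) = 8, so p = 4.
Then q = 9 - 4 = 5.
(p, q) = (4, 5)


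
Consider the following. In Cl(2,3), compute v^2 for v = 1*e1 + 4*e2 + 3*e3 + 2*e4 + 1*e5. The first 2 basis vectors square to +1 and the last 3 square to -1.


v^2 = sum of c_i^2 * e_i^2
Positive signature terms (e_i^2 = +1): 1^2 + 4^2 = 17
Negative signature terms (e_j^2 = -1): 3^2 + 2^2 + 1^2 = 14
v^2 = 17 - 14 = 3


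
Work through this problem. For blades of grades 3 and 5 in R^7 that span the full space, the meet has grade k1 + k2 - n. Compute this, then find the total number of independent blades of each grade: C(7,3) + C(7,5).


Meet grade = grade(A) + grade(B) - n
= 3 + 5 - 7 = 1
C(7,3) = 35
C(7,5) = 21
dim_A + dim_B = 35 + 21 = 56


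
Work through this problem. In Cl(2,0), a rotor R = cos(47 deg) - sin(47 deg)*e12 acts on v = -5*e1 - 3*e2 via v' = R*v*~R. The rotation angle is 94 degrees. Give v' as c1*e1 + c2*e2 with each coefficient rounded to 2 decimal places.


Rotor R = cos(47deg) - sin(47deg)*e12
Rotation angle theta = 2 * 47 = 94 degrees
v' = R*v*~R rotates v by theta.
cos(94deg) = -0.0698, sin(94deg) = 0.9976
v'_1 = -5*cos(94deg) - (-3)*sin(94deg)
= -5*(-0.0698) - (-3)*0.9976
= 3.34
v'_2 = -5*sin(94deg) + (-3)*cos(94deg)
= -5*0.9976 + (-3)*(-0.0698)
= -4.78
v' = 3.34*e1 - 4.78*e2


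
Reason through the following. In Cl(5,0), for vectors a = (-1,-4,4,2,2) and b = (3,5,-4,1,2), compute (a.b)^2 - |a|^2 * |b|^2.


a . b = (-1)*3 + (-4)*5 + 4*(-4) + 2*1 + 2*2
= -3 + (-20) + (-16) + 2 + 4 = -33
|a|^2 = (-1)^2 + (-4)^2 + 4^2 + 2^2 + 2^2 = 41
|b|^2 = 3^2 + 5^2 + (-4)^2 + 1^2 + 2^2 = 55
(a.b)^2 = (-33)^2 = 1089
|a|^2 * |b|^2 = 41 * 55 = 2255
Result = 1089 - 2255 = -1166


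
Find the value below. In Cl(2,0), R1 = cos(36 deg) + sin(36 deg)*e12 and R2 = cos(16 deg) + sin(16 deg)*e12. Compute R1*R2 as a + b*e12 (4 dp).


Same-plane rotors commute and their half-angles add:
R1*R2 = cos(a1 + a2) + sin(a1 + a2)*e12.
a1 + a2 = 36 + 16 = 52 deg
cos(52 deg) = 0.6157
sin(52 deg) = 0.7880
R1*R2 = 0.6157 + 0.7880*e12


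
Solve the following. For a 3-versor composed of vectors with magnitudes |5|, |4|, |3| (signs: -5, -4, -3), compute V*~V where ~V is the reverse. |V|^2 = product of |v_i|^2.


Each vector v_i has |v_i|^2 = s_i^2
Squared scales: (-5)^2 = 25, (-4)^2 = 16, (-3)^2 = 9
|V|^2 = 25 * 16 * 9
= 3600


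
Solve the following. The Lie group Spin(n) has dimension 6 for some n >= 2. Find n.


dim Spin(n) = dim so(n) = n(n-1)/2.
Solve n(n-1)/2 = 6, i.e. n^2 - n - 12 = 0.
Discriminant = 1 + 8*6 = 49
n = (1 + sqrt(49))/2 = (1 + 7)/2 = 4


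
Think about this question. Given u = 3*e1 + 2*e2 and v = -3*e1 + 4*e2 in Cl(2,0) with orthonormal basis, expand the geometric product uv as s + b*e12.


Expand: (3*e1 + 2*e2)(-3*e1 + 4*e2)
= 3*(-3)*e1e1 + 3*4*e1e2 + 2*(-3)*e2e1 + 2*4*e2e2
Using e1^2 = e2^2 = 1, e2e1 = -e1e2:
Scalar part s = 3*(-3) + 2*4 = -9 + 8 = -1
Bivector part b = 3*4 - 2*(-3) = 12 - (-6) = 18
uv = -1 + 18*e12


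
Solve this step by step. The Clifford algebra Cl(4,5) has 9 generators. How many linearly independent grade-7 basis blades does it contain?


Number of grade-k basis blades in Cl(p,q) with n = p + q is C(n, k).
n = 4 + 5 = 9
C(9, 7) = 9! / (7! * 2!)
= 362880 / (5040 * 2)
= 36


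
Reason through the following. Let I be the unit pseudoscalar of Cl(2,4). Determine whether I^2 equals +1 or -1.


The pseudoscalar I = e1...e_n (product of all n generators) of Cl(p,q) satisfies I^2 = (-1)^(q + n(n-1)/2).
p = 2, q = 4, n = p + q = 6
n(n-1)/2 = 6 * 5 / 2 = 15
Exponent = q + n(n-1)/2 = 4 + 15 = 19
I^2 = (-1)^19 = -1


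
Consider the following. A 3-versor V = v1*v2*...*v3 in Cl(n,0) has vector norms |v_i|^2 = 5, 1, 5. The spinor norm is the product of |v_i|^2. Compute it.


Spinor norm N(V) = |v1|^2 * |v2|^2 * ... * |v3|^2
= 5 * 1 * 5
Running product: 5, 5, 25
N(V) = 25


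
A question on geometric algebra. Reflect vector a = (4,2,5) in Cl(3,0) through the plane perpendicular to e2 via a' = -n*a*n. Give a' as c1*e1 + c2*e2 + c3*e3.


Reflection formula: a' = -n*a*n, with n = e2 (unit vector, n^2 = 1).
For reflection through hyperplane perp to e2:
The component along e2 flips sign, others stay.
a = (4, 2, 5)
a' = (4, -2, 5)
a' = 4*e1 - 2*e2 + 5*e3


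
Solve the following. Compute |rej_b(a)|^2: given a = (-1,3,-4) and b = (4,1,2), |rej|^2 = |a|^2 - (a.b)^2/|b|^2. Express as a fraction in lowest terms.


|a|^2 = (-1)^2 + 3^2 + (-4)^2 = 26
|b|^2 = 4^2 + 1^2 + 2^2 = 21
a . b = (-1)*4 + 3*1 + (-4)*2 = -9
(a.b)^2 = (-9)^2 = 81
|rej|^2 = 26 - 81/21
= (546 - 81)/21
= 465/21
In lowest terms: 155/7


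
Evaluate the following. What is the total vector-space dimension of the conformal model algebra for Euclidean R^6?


The conformal model of R^6 uses Cl(7,1): the 6 Euclidean generators plus two extra orthogonal generators e+ (e+^2 = +1) and e- (e-^2 = -1), from which the null vectors e0, einf are built.
Number of generators m = 6 + 2 = 8.
dim Cl(p,q) = 2^m = 2^8 = 256


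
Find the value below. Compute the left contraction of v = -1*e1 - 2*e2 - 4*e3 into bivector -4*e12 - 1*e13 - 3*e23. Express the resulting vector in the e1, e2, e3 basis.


Left contraction v _| B = <vB>_1 (grade-1 part of the geometric product vB).
Using e1_|e12 = e2, e2_|e12 = -e1, e1_|e13 = e3, e3_|e13 = -e1, e2_|e23 = e3, e3_|e23 = -e2:
e1 coeff: -v2*b12 - v3*b13 = -(-2)*(-4) - (-4)*(-1) = -12
e2 coeff: v1*b12 - v3*b23 = (-1)*(-4) - (-4)*(-3) = -8
e3 coeff: v1*b13 + v2*b23 = (-1)*(-1) + (-2)*(-3) = 7
v _| B = -12*e1 - 8*e2 + 7*e3


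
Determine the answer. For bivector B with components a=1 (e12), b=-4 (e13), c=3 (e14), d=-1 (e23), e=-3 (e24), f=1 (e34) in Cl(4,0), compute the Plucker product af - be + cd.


Plucker relation: af - be + cd
a*f = 1*1 = 1
b*e = (-4)*(-3) = 12
c*d = 3*(-1) = -3
af - be + cd = 1 - 12 + (-3)
= -14


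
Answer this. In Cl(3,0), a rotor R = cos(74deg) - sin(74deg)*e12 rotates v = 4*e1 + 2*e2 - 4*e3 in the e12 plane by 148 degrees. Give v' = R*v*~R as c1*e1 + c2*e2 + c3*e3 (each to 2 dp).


Rotor R = cos(74deg) - sin(74deg)*e12
Rotation angle theta = 2 * 74 = 148 degrees in the e12 plane (e1 -> e2).
The component perpendicular to the plane (e3) is invariant: v'_3 = v3 = -4.00
cos(148deg) = -0.8480, sin(148deg) = 0.5299
v'_1 = v1*cos(theta) - v2*sin(theta) = 4*(-0.8480) - 2*0.5299 = -4.45
v'_2 = v1*sin(theta) + v2*cos(theta) = 4*0.5299 + 2*(-0.8480) = 0.42
v' = -4.45*e1 + 0.42*e2 - 4.00*e3


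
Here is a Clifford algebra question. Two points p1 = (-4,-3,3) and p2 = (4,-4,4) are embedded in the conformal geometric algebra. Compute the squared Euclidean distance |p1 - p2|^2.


p1 - p2 = (-8, 1, -1)
|p1 - p2|^2 = (-8)^2 + 1^2 + (-1)^2
= 64 + 1 + 1
= 66


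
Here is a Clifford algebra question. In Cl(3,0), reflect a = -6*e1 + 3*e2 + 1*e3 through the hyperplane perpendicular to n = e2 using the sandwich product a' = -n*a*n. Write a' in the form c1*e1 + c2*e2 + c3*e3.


Reflection formula: a' = -n*a*n, with n = e2 (unit vector, n^2 = 1).
For reflection through hyperplane perp to e2:
The component along e2 flips sign, others stay.
a = (-6, 3, 1)
a' = (-6, -3, 1)
a' = -6*e1 - 3*e2 + 1*e3


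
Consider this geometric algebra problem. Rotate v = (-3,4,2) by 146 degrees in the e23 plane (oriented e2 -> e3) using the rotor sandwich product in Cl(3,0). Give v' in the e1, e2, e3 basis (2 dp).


Rotor R = cos(73deg) - sin(73deg)*e23
Rotation angle theta = 2 * 73 = 146 degrees in the e23 plane (e2 -> e3).
The component perpendicular to the plane (e1) is invariant: v'_1 = v1 = -3.00
cos(146deg) = -0.8290, sin(146deg) = 0.5592
v'_2 = v2*cos(theta) - v3*sin(theta) = 4*(-0.8290) - 2*0.5592 = -4.43
v'_3 = v2*sin(theta) + v3*cos(theta) = 4*0.5592 + 2*(-0.8290) = 0.58
v' = -3.00*e1 - 4.43*e2 + 0.58*e3


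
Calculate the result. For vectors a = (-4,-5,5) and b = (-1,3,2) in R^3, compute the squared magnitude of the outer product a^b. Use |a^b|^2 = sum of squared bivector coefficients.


a wedge b = (a1*b2 - a2*b1)*e12 + (a1*b3 - a3*b1)*e13 + (a2*b3 - a3*b2)*e23
e12 coeff: (-4)*3 - (-5)*(-1) = -12 - 5 = -17
e13 coeff: (-4)*2 - 5*(-1) = -8 - (-5) = -3
e23 coeff: (-5)*2 - 5*3 = -10 - 15 = -25
|a wedge b|^2 = (-17)^2 + (-3)^2 + (-25)^2
= 289 + 9 + 625
= 923


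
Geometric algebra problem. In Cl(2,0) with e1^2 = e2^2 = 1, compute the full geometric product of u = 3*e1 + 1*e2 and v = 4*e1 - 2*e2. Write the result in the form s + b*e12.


Expand: (3*e1 + 1*e2)(4*e1 - 2*e2)
= 3*4*e1e1 + 3*(-2)*e1e2 + 1*4*e2e1 + 1*(-2)*e2e2
Using e1^2 = e2^2 = 1, e2e1 = -e1e2:
Scalar part s = 3*4 + 1*(-2) = 12 + (-2) = 10
Bivector part b = 3*(-2) - 1*4 = -6 - 4 = -10
uv = 10 - 10*e12


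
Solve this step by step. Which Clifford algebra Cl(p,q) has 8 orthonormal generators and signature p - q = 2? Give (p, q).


We need p + q = 8 and p - q = 2.
Adding: 2p = 8 + 2 = 10, so p = 5.
Then q = 8 - 5 = 3.
(p, q) = (5, 3)


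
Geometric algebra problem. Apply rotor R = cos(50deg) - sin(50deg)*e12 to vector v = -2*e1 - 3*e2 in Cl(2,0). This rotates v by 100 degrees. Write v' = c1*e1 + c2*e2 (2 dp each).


Rotor R = cos(50deg) - sin(50deg)*e12
Rotation angle theta = 2 * 50 = 100 degrees
v' = R*v*~R rotates v by theta.
cos(100deg) = -0.1736, sin(100deg) = 0.9848
v'_1 = -2*cos(100deg) - (-3)*sin(100deg)
= -2*(-0.1736) - (-3)*0.9848
= 3.30
v'_2 = -2*sin(100deg) + (-3)*cos(100deg)
= -2*0.9848 + (-3)*(-0.1736)
= -1.45
v' = 3.30*e1 - 1.45*e2


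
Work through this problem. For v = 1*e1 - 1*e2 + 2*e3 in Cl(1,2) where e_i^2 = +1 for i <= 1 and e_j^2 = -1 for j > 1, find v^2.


v^2 = sum of c_i^2 * e_i^2
Positive signature terms (e_i^2 = +1): 1^2 = 1
Negative signature terms (e_j^2 = -1): (-1)^2 + 2^2 = 5
v^2 = 1 - 5 = -4


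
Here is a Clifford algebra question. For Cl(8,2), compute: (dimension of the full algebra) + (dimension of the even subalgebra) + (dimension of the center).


n = 8 + 2 = 10
Total dim = 2^10 = 1024
Even subalgebra dim = 2^9 = 512
n is even, so center dim = 1
Sum = 1024 + 512 + 1 = 1537


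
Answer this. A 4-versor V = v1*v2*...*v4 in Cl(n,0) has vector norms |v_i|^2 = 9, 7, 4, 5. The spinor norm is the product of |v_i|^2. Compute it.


Spinor norm N(V) = |v1|^2 * |v2|^2 * ... * |v4|^2
= 9 * 7 * 4 * 5
Running product: 9, 63, 252, 1260
N(V) = 1260


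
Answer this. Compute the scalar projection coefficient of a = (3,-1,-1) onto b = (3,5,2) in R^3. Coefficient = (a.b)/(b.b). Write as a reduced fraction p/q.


Projection coefficient = (a . b) / (b . b)
a . b = 3*3 + (-1)*5 + (-1)*2
= 9 + (-5) + (-2) = 2
b . b = 3^2 + 5^2 + 2^2
= 9 + 25 + 4 = 38
Coefficient = 2/38
In lowest terms: 1/19


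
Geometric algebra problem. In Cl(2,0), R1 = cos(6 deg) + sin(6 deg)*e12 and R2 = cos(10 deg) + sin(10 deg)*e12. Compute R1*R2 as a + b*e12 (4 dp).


Same-plane rotors commute and their half-angles add:
R1*R2 = cos(a1 + a2) + sin(a1 + a2)*e12.
a1 + a2 = 6 + 10 = 16 deg
cos(16 deg) = 0.9613
sin(16 deg) = 0.2756
R1*R2 = 0.9613 + 0.2756*e12


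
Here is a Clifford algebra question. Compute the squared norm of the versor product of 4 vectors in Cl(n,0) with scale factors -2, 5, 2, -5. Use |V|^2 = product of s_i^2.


Each vector v_i has |v_i|^2 = s_i^2
Squared scales: (-2)^2 = 4, 5^2 = 25, 2^2 = 4, (-5)^2 = 25
|V|^2 = 4 * 25 * 4 * 25
= 10000


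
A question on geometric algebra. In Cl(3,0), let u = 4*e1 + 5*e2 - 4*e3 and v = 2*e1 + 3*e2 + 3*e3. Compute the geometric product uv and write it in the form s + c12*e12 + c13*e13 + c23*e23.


In Cl(3,0): e_i^2 = 1, e_ie_j = -e_je_i for i != j.
Scalar part = u . v = 4*2 + 5*3 + (-4)*3
= 8 + 15 + (-12) = 11
e12 coeff = 4*3 - 5*2 = 12 - 10 = 2
e13 coeff = 4*3 - (-4)*2 = 12 - (-8) = 20
e23 coeff = 5*3 - (-4)*3 = 15 - (-12) = 27
uv = 11 + 2*e12 + 20*e13 + 27*e23


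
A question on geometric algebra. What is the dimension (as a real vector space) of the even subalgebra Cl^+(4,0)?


Even subalgebra dimension = 2^(n-1)
n = 4 + 0 = 4
2^(4 - 1) = 2^3 = 8
Verification: sum of C(4,k) for even k = 1 + 6 + 1 = 8
Result = 8


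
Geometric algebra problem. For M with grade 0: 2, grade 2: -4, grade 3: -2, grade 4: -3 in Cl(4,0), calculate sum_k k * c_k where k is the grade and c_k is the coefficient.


Grade-weighted sum = sum of grade_k * coefficient_k
0*2 = 0
2*(-4) = -8
3*(-2) = -6
4*(-3) = -12
Total = 0 + (-8) + (-6) + (-12) = -26


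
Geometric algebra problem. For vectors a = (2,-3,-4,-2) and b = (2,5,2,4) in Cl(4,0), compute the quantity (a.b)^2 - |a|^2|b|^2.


a . b = 2*2 + (-3)*5 + (-4)*2 + (-2)*4
= 4 + (-15) + (-8) + (-8) = -27
|a|^2 = 2^2 + (-3)^2 + (-4)^2 + (-2)^2 = 33
|b|^2 = 2^2 + 5^2 + 2^2 + 4^2 = 49
(a.b)^2 = (-27)^2 = 729
|a|^2 * |b|^2 = 33 * 49 = 1617
Result = 729 - 1617 = -888


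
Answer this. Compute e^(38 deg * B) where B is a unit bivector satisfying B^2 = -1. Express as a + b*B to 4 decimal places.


For a unit bivector B with B^2 = -1, the exponential series gives
e^(theta*B) = cos(theta) + sin(theta)*B (the GA analogue of Euler's formula).
theta = 38 degrees = 0.663225 rad
cos(38 deg) = 0.7880
sin(38 deg) = 0.6157
exp(theta*B) = 0.7880 + 0.6157*B


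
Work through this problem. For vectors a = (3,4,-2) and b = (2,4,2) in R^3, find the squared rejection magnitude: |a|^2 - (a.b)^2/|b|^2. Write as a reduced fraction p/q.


|a|^2 = 3^2 + 4^2 + (-2)^2 = 29
|b|^2 = 2^2 + 4^2 + 2^2 = 24
a . b = 3*2 + 4*4 + (-2)*2 = 18
(a.b)^2 = 18^2 = 324
|rej|^2 = 29 - 324/24
= (696 - 324)/24
= 372/24
In lowest terms: 31/2


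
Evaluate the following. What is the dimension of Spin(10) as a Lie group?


Spin(n) double-covers SO(n); both have Lie algebra so(n) of dimension n(n-1)/2.
n = 10
n(n-1) = 10 * 9 = 90
dim Spin(10) = 90/2 = 45


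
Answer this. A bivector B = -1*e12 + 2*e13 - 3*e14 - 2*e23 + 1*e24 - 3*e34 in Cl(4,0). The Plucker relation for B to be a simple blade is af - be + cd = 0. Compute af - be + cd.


Plucker relation: af - be + cd
a*f = (-1)*(-3) = 3
b*e = 2*1 = 2
c*d = (-3)*(-2) = 6
af - be + cd = 3 - 2 + 6
= 7


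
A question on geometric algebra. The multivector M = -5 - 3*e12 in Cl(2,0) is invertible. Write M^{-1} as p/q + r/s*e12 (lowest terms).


M = -5 - 3*e12, where e12^2 = -1.
Since M commutes with its reverse ~M = a - b*e12, M * ~M = a^2 - b^2*e12^2 = a^2 + b^2.
So M^{-1} = ~M / (a^2 + b^2) = (a - b*e12)/(a^2 + b^2).
a^2 + b^2 = 25 + 9 = 34
Scalar part = -5/34 = -5/34
Bivector coeff = 3/34 = 3/34
M^{-1} = -5/34 + 3/34*e12


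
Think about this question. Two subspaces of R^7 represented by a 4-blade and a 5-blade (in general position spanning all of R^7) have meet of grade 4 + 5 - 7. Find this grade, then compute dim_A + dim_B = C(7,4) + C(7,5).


Meet grade = grade(A) + grade(B) - n
= 4 + 5 - 7 = 2
C(7,4) = 35
C(7,5) = 21
dim_A + dim_B = 35 + 21 = 56


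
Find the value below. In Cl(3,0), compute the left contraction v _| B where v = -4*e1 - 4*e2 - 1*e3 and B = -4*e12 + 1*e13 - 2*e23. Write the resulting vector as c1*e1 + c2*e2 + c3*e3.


Left contraction v _| B = <vB>_1 (grade-1 part of the geometric product vB).
Using e1_|e12 = e2, e2_|e12 = -e1, e1_|e13 = e3, e3_|e13 = -e1, e2_|e23 = e3, e3_|e23 = -e2:
e1 coeff: -v2*b12 - v3*b13 = -(-4)*(-4) - (-1)*(1) = -15
e2 coeff: v1*b12 - v3*b23 = (-4)*(-4) - (-1)*(-2) = 14
e3 coeff: v1*b13 + v2*b23 = (-4)*(1) + (-4)*(-2) = 4
v _| B = -15*e1 + 14*e2 + 4*e3


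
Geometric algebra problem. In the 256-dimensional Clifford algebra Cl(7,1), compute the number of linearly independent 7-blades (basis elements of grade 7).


Number of grade-k basis blades in Cl(p,q) with n = p + q is C(n, k).
n = 7 + 1 = 8
C(8, 7) = 8! / (7! * 1!)
= 40320 / (5040 * 1)
= 8


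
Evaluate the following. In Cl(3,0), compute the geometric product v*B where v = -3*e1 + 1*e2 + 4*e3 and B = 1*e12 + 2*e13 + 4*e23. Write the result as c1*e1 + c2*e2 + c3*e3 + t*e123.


vB has grade-1 (vector) and grade-3 (trivector) parts: vB = (v _| B) + (v ^ B).
Vector part <vB>_1:
  e1: -v2*b12 - v3*b13 = -(1)*(1) - (4)*(2) = -9
  e2: v1*b12 - v3*b23 = (-3)*(1) - (4)*(4) = -19
  e3: v1*b13 + v2*b23 = (-3)*(2) + (1)*(4) = -2
Trivector part <vB>_3:
  e123: v1*b23 - v2*b13 + v3*b12 = (-3)*(4) - (1)*(2) + (4)*(1) = -10
vB = -9*e1 - 19*e2 - 2*e3 - 10*e123


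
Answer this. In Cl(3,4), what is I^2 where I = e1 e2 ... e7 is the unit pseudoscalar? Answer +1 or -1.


The pseudoscalar I = e1...e_n (product of all n generators) of Cl(p,q) satisfies I^2 = (-1)^(q + n(n-1)/2).
p = 3, q = 4, n = p + q = 7
n(n-1)/2 = 7 * 6 / 2 = 21
Exponent = q + n(n-1)/2 = 4 + 21 = 25
I^2 = (-1)^25 = -1


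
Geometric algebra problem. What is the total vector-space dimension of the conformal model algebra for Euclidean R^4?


The conformal model of R^4 uses Cl(5,1): the 4 Euclidean generators plus two extra orthogonal generators e+ (e+^2 = +1) and e- (e-^2 = -1), from which the null vectors e0, einf are built.
Number of generators m = 4 + 2 = 6.
dim Cl(p,q) = 2^m = 2^6 = 64


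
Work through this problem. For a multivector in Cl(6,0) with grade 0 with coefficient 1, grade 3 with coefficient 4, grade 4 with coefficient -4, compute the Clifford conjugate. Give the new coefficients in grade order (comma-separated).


Clifford conjugate sign for grade k: (-1)^(k(k+1)/2)
Grade 0: (-1)^(0*1/2) = (-1)^0 = 1, coeff 1 -> 1
Grade 3: (-1)^(3*4/2) = (-1)^6 = 1, coeff 4 -> 4
Grade 4: (-1)^(4*5/2) = (-1)^10 = 1, coeff -4 -> -4
Conjugated coefficients: 1, 4, -4


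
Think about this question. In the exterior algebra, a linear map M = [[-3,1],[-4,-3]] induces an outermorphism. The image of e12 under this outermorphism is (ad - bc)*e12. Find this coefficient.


The outermorphism of a linear map f sends e1^e2 to f(e1)^f(e2).
f(e1) = -3*e1 - 4*e2
f(e2) = 1*e1 - 3*e2
f(e1) ^ f(e2) = (-3*e1 - 4*e2) ^ (1*e1 - 3*e2)
= (-3)*(-3)*e12 + (-4)*1*e21
= (9 - (-4))*e12
= 13*e12
Coefficient = 13


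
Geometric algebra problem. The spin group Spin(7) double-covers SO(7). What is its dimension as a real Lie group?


Spin(n) double-covers SO(n); both have Lie algebra so(n) of dimension n(n-1)/2.
n = 7
n(n-1) = 7 * 6 = 42
dim Spin(7) = 42/2 = 21


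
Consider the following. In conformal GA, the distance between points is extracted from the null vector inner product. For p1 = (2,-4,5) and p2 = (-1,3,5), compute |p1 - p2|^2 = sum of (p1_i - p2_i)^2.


p1 - p2 = (3, -7, 0)
|p1 - p2|^2 = 3^2 + (-7)^2 + 0^2
= 9 + 49 + 0
= 58


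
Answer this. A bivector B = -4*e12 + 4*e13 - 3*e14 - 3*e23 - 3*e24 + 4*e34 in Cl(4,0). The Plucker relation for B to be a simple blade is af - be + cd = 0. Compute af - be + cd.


Plucker relation: af - be + cd
a*f = (-4)*4 = -16
b*e = 4*(-3) = -12
c*d = (-3)*(-3) = 9
af - be + cd = -16 - (-12) + 9
= 5


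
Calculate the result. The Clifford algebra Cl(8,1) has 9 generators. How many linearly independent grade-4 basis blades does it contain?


Number of grade-k basis blades in Cl(p,q) with n = p + q is C(n, k).
n = 8 + 1 = 9
C(9, 4) = 9! / (4! * 5!)
= 362880 / (24 * 120)
= 126


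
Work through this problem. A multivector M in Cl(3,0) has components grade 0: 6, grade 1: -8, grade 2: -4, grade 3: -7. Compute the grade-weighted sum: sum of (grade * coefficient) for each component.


Grade-weighted sum = sum of grade_k * coefficient_k
0*6 = 0
1*(-8) = -8
2*(-4) = -8
3*(-7) = -21
Total = 0 + (-8) + (-8) + (-21) = -37


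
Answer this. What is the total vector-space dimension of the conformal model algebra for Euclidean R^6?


The conformal model of R^6 uses Cl(7,1): the 6 Euclidean generators plus two extra orthogonal generators e+ (e+^2 = +1) and e- (e-^2 = -1), from which the null vectors e0, einf are built.
Number of generators m = 6 + 2 = 8.
dim Cl(p,q) = 2^m = 2^8 = 256


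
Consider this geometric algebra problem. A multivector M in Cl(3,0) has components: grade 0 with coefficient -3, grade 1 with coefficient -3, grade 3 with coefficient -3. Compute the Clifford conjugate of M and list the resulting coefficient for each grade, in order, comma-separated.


Clifford conjugate sign for grade k: (-1)^(k(k+1)/2)
Grade 0: (-1)^(0*1/2) = (-1)^0 = 1, coeff -3 -> -3
Grade 1: (-1)^(1*2/2) = (-1)^1 = -1, coeff -3 -> 3
Grade 3: (-1)^(3*4/2) = (-1)^6 = 1, coeff -3 -> -3
Conjugated coefficients: -3, 3, -3


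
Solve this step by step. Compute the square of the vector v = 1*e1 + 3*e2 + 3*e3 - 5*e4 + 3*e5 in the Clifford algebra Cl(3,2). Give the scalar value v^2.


v^2 = sum of c_i^2 * e_i^2
Positive signature terms (e_i^2 = +1): 1^2 + 3^2 + 3^2 = 19
Negative signature terms (e_j^2 = -1): (-5)^2 + 3^2 = 34
v^2 = 19 - 34 = -15


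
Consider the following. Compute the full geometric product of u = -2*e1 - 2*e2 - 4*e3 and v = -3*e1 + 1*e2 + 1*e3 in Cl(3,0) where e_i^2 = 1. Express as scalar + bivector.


In Cl(3,0): e_i^2 = 1, e_ie_j = -e_je_i for i != j.
Scalar part = u . v = (-2)*(-3) + (-2)*1 + (-4)*1
= 6 + (-2) + (-4) = 0
e12 coeff = (-2)*1 - (-2)*(-3) = -2 - 6 = -8
e13 coeff = (-2)*1 - (-4)*(-3) = -2 - 12 = -14
e23 coeff = (-2)*1 - (-4)*1 = -2 - (-4) = 2
uv = 0 - 8*e12 - 14*e13 + 2*e23


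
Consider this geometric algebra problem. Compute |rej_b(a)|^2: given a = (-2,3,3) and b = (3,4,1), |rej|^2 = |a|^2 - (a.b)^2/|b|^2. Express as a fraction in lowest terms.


|a|^2 = (-2)^2 + 3^2 + 3^2 = 22
|b|^2 = 3^2 + 4^2 + 1^2 = 26
a . b = (-2)*3 + 3*4 + 3*1 = 9
(a.b)^2 = 9^2 = 81
|rej|^2 = 22 - 81/26
= (572 - 81)/26
= 491/26
In lowest terms: 491/26


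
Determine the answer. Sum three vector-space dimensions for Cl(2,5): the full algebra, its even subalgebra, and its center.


n = 2 + 5 = 7
Total dim = 2^7 = 128
Even subalgebra dim = 2^6 = 64
n is odd, so center dim = 2
Sum = 128 + 64 + 2 = 194


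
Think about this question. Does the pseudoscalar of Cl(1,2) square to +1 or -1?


The pseudoscalar I = e1...e_n (product of all n generators) of Cl(p,q) satisfies I^2 = (-1)^(q + n(n-1)/2).
p = 1, q = 2, n = p + q = 3
n(n-1)/2 = 3 * 2 / 2 = 3
Exponent = q + n(n-1)/2 = 2 + 3 = 5
I^2 = (-1)^5 = -1


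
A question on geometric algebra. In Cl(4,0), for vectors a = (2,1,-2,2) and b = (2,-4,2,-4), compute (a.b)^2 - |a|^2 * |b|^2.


a . b = 2*2 + 1*(-4) + (-2)*2 + 2*(-4)
= 4 + (-4) + (-4) + (-8) = -12
|a|^2 = 2^2 + 1^2 + (-2)^2 + 2^2 = 13
|b|^2 = 2^2 + (-4)^2 + 2^2 + (-4)^2 = 40
(a.b)^2 = (-12)^2 = 144
|a|^2 * |b|^2 = 13 * 40 = 520
Result = 144 - 520 = -376


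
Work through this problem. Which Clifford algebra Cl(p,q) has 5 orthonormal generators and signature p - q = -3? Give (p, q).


We need p + q = 5 and p - q = -3.
Adding: 2p = 5 + (-3) = 2, so p = 1.
Then q = 5 - 1 = 4.
(p, q) = (1, 4)


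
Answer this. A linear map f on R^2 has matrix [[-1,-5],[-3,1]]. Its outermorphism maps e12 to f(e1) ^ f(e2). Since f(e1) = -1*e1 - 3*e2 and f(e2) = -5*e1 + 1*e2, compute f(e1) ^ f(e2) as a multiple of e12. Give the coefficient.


The outermorphism of a linear map f sends e1^e2 to f(e1)^f(e2).
f(e1) = -1*e1 - 3*e2
f(e2) = -5*e1 + 1*e2
f(e1) ^ f(e2) = (-1*e1 - 3*e2) ^ (-5*e1 + 1*e2)
= (-1)*1*e12 + (-3)*(-5)*e21
= (-1 - 15)*e12
= -16*e12
Coefficient = -16


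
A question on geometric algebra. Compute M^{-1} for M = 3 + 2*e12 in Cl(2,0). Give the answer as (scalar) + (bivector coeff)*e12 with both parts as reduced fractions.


M = 3 + 2*e12, where e12^2 = -1.
Since M commutes with its reverse ~M = a - b*e12, M * ~M = a^2 - b^2*e12^2 = a^2 + b^2.
So M^{-1} = ~M / (a^2 + b^2) = (a - b*e12)/(a^2 + b^2).
a^2 + b^2 = 9 + 4 = 13
Scalar part = 3/13 = 3/13
Bivector coeff = -2/13 = -2/13
M^{-1} = 3/13 - 2/13*e12


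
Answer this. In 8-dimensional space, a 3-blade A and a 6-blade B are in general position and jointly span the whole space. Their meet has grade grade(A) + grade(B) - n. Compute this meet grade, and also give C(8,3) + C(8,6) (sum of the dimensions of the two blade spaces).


Meet grade = grade(A) + grade(B) - n
= 3 + 6 - 8 = 1
C(8,3) = 56
C(8,6) = 28
dim_A + dim_B = 56 + 28 = 84


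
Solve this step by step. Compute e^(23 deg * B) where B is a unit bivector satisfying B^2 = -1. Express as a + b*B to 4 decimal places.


For a unit bivector B with B^2 = -1, the exponential series gives
e^(theta*B) = cos(theta) + sin(theta)*B (the GA analogue of Euler's formula).
theta = 23 degrees = 0.401426 rad
cos(23 deg) = 0.9205
sin(23 deg) = 0.3907
exp(theta*B) = 0.9205 + 0.3907*B


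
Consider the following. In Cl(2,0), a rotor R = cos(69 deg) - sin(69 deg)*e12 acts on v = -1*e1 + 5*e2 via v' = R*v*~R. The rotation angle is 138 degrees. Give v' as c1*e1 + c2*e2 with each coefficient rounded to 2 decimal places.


Rotor R = cos(69deg) - sin(69deg)*e12
Rotation angle theta = 2 * 69 = 138 degrees
v' = R*v*~R rotates v by theta.
cos(138deg) = -0.7431, sin(138deg) = 0.6691
v'_1 = -1*cos(138deg) - 5*sin(138deg)
= -1*(-0.7431) - 5*0.6691
= -2.60
v'_2 = -1*sin(138deg) + 5*cos(138deg)
= -1*0.6691 + 5*(-0.7431)
= -4.38
v' = -2.60*e1 - 4.38*e2


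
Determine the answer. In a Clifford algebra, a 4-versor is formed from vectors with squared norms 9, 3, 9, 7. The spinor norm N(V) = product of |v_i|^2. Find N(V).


Spinor norm N(V) = |v1|^2 * |v2|^2 * ... * |v4|^2
= 9 * 3 * 9 * 7
Running product: 9, 27, 243, 1701
N(V) = 1701


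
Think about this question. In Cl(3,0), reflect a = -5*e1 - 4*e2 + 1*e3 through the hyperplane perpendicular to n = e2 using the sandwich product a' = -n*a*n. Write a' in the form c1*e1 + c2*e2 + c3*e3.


Reflection formula: a' = -n*a*n, with n = e2 (unit vector, n^2 = 1).
For reflection through hyperplane perp to e2:
The component along e2 flips sign, others stay.
a = (-5, -4, 1)
a' = (-5, 4, 1)
a' = -5*e1 + 4*e2 + 1*e3


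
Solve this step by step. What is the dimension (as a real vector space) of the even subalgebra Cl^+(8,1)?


Even subalgebra dimension = 2^(n-1)
n = 8 + 1 = 9
2^(9 - 1) = 2^8 = 256
Verification: sum of C(9,k) for even k = 1 + 36 + 126 + 84 + 9 = 256
Result = 256


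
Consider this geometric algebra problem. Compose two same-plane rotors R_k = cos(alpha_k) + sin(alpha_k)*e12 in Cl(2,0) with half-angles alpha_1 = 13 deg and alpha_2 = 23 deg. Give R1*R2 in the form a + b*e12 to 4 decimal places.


Same-plane rotors commute and their half-angles add:
R1*R2 = cos(a1 + a2) + sin(a1 + a2)*e12.
a1 + a2 = 13 + 23 = 36 deg
cos(36 deg) = 0.8090
sin(36 deg) = 0.5878
R1*R2 = 0.8090 + 0.5878*e12


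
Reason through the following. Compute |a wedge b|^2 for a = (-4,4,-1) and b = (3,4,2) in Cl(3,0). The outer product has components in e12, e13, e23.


a wedge b = (a1*b2 - a2*b1)*e12 + (a1*b3 - a3*b1)*e13 + (a2*b3 - a3*b2)*e23
e12 coeff: (-4)*4 - 4*3 = -16 - 12 = -28
e13 coeff: (-4)*2 - (-1)*3 = -8 - (-3) = -5
e23 coeff: 4*2 - (-1)*4 = 8 - (-4) = 12
|a wedge b|^2 = (-28)^2 + (-5)^2 + 12^2
= 784 + 25 + 144
= 953
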